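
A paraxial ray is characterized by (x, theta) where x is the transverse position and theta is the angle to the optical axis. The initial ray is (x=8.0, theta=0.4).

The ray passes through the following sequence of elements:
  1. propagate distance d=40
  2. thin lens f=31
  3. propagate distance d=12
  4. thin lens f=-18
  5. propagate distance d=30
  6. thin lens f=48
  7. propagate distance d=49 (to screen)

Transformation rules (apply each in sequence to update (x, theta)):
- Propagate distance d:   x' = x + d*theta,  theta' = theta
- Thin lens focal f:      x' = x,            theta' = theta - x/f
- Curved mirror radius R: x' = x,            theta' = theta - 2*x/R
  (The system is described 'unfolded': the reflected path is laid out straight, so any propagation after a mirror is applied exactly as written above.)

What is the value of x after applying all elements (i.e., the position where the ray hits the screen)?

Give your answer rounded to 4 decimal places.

Initial: x=8.0000 theta=0.4000
After 1 (propagate distance d=40): x=24.0000 theta=0.4000
After 2 (thin lens f=31): x=24.0000 theta=-58/155 (≈-0.3742)
After 3 (propagate distance d=12): x=3024/155 (≈19.5097) theta=-58/155 (≈-0.3742)
After 4 (thin lens f=-18): x=3024/155 (≈19.5097) theta=22/31 (≈0.7097)
After 5 (propagate distance d=30): x=40.8000 theta=22/31 (≈0.7097)
After 6 (thin lens f=48): x=40.8000 theta=-87/620 (≈-0.1403)
After 7 (propagate distance d=49 (to screen)): x=21033/620 (≈33.9242) theta=-87/620 (≈-0.1403)
Rounded to 4 decimal places: x = 33.9242

Answer: 33.9242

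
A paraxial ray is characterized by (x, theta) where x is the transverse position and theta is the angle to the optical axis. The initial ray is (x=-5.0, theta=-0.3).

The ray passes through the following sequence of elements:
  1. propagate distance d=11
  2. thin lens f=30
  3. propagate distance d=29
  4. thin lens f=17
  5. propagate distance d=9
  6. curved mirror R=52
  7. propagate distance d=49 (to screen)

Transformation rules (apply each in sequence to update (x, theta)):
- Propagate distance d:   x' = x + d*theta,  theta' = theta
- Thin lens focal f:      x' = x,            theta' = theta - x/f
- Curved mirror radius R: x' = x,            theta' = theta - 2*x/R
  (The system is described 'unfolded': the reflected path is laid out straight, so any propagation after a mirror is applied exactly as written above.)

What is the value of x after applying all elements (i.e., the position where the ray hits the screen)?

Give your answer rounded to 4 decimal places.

Initial: x=-5.0000 theta=-0.3000
After 1 (propagate distance d=11): x=-8.3000 theta=-0.3000
After 2 (thin lens f=30): x=-8.3000 theta=-7/300 (≈-0.0233)
After 3 (propagate distance d=29): x=-2693/300 (≈-8.9767) theta=-7/300 (≈-0.0233)
After 4 (thin lens f=17): x=-2693/300 (≈-8.9767) theta=429/850 (≈0.5047)
After 5 (propagate distance d=9): x=-4523/1020 (≈-4.4343) theta=429/850 (≈0.5047)
After 6 (curved mirror R=52): x=-4523/1020 (≈-4.4343) theta=5267/7800 (≈0.6753)
After 7 (propagate distance d=49 (to screen)): x=3799421/132600 (≈28.6533) theta=5267/7800 (≈0.6753)
Rounded to 4 decimal places: x = 28.6533

Answer: 28.6533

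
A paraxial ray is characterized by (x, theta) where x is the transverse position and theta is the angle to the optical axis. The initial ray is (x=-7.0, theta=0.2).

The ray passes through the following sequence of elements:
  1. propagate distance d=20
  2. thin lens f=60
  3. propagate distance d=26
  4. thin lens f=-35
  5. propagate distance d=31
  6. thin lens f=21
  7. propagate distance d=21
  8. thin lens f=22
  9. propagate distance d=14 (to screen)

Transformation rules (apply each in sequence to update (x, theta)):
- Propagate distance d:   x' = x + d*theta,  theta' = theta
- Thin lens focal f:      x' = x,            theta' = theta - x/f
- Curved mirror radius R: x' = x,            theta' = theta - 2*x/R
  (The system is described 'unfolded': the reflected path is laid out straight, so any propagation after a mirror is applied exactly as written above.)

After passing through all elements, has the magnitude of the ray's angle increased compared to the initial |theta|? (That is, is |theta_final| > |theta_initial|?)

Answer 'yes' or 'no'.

Initial: x=-7.0000 theta=0.2000
After 1 (propagate distance d=20): x=-3.0000 theta=0.2000
After 2 (thin lens f=60): x=-3.0000 theta=0.2500
After 3 (propagate distance d=26): x=3.5000 theta=0.2500
After 4 (thin lens f=-35): x=3.5000 theta=0.3500
After 5 (propagate distance d=31): x=14.3500 theta=0.3500
After 6 (thin lens f=21): x=14.3500 theta=-1/3 (≈-0.3333)
After 7 (propagate distance d=21): x=7.3500 theta=-1/3 (≈-0.3333)
After 8 (thin lens f=22): x=7.3500 theta=-881/1320 (≈-0.6674)
After 9 (propagate distance d=14 (to screen)): x=-329/165 (≈-1.9939) theta=-881/1320 (≈-0.6674)
|theta_initial|=0.2000 |theta_final|=881/1320 (≈0.6674) -> increased

Answer: yes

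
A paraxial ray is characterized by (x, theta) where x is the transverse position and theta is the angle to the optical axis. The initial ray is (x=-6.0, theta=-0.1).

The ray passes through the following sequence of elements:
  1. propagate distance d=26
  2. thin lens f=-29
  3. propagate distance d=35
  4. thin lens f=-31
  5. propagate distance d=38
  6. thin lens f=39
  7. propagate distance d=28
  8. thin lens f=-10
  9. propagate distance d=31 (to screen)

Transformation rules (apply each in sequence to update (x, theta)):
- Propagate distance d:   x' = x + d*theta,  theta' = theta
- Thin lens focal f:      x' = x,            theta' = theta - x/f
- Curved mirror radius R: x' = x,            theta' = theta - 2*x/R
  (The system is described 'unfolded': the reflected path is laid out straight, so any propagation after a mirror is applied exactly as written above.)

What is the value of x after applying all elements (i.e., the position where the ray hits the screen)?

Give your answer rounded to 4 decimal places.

Answer: -187.0800

Derivation:
Initial: x=-6.0000 theta=-0.1000
After 1 (propagate distance d=26): x=-8.6000 theta=-0.1000
After 2 (thin lens f=-29): x=-8.6000 theta=-23/58 (≈-0.3966)
After 3 (propagate distance d=35): x=-6519/290 (≈-22.4793) theta=-23/58 (≈-0.3966)
After 4 (thin lens f=-31): x=-6519/290 (≈-22.4793) theta=-5042/4495 (≈-1.1217)
After 5 (propagate distance d=38): x=-585281/8990 (≈-65.1036) theta=-5042/4495 (≈-1.1217)
After 6 (thin lens f=39): x=-585281/8990 (≈-65.1036) theta=38401/70122 (≈0.5476)
After 7 (propagate distance d=28): x=-17449819/350610 (≈-49.7699) theta=38401/70122 (≈0.5476)
After 8 (thin lens f=-10): x=-17449819/350610 (≈-49.7699) theta=-15529769/3506100 (≈-4.4294)
After 9 (propagate distance d=31 (to screen)): x=-218640343/1168700 (≈-187.0800) theta=-15529769/3506100 (≈-4.4294)
Rounded to 4 decimal places: x = -187.0800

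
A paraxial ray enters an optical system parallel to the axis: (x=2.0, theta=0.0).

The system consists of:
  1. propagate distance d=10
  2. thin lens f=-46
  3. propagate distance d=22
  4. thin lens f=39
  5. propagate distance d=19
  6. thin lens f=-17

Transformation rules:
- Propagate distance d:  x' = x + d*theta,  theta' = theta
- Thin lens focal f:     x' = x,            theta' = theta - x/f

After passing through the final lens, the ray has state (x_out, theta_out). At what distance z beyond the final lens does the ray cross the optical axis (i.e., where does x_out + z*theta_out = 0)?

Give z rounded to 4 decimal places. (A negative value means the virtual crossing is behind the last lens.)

Initial: x=2.0000 theta=0.0000
After 1 (propagate distance d=10): x=2.0000 theta=0.0000
After 2 (thin lens f=-46): x=2.0000 theta=1/23 (≈0.0435)
After 3 (propagate distance d=22): x=68/23 (≈2.9565) theta=1/23 (≈0.0435)
After 4 (thin lens f=39): x=68/23 (≈2.9565) theta=-29/897 (≈-0.0323)
After 5 (propagate distance d=19): x=2101/897 (≈2.3423) theta=-29/897 (≈-0.0323)
After 6 (thin lens f=-17): x=2101/897 (≈2.3423) theta=536/5083 (≈0.1054)
z_focus = -x_out/theta_out = -(2101/897)/(536/5083) = -35717/1608 ≈ -22.2121
Rounded to 4 decimal places: z = -22.2121

Answer: -22.2121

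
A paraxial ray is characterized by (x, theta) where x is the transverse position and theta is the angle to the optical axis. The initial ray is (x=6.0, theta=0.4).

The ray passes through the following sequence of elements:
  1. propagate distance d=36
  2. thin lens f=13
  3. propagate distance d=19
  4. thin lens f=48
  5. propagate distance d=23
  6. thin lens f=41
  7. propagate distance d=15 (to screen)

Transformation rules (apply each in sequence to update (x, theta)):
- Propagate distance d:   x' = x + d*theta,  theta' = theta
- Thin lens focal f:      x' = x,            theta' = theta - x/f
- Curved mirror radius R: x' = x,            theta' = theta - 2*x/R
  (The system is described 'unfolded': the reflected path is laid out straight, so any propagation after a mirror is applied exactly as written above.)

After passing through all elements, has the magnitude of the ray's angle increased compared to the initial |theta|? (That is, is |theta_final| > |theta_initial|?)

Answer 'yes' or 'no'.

Answer: yes

Derivation:
Initial: x=6.0000 theta=0.4000
After 1 (propagate distance d=36): x=20.4000 theta=0.4000
After 2 (thin lens f=13): x=20.4000 theta=-76/65 (≈-1.1692)
After 3 (propagate distance d=19): x=-118/65 (≈-1.8154) theta=-76/65 (≈-1.1692)
After 4 (thin lens f=48): x=-118/65 (≈-1.8154) theta=-353/312 (≈-1.1314)
After 5 (propagate distance d=23): x=-43427/1560 (≈-27.8378) theta=-353/312 (≈-1.1314)
After 6 (thin lens f=41): x=-43427/1560 (≈-27.8378) theta=-371/820 (≈-0.4524)
After 7 (propagate distance d=15 (to screen)): x=-2214577/63960 (≈-34.6244) theta=-371/820 (≈-0.4524)
|theta_initial|=0.4000 |theta_final|=371/820 (≈0.4524) -> increased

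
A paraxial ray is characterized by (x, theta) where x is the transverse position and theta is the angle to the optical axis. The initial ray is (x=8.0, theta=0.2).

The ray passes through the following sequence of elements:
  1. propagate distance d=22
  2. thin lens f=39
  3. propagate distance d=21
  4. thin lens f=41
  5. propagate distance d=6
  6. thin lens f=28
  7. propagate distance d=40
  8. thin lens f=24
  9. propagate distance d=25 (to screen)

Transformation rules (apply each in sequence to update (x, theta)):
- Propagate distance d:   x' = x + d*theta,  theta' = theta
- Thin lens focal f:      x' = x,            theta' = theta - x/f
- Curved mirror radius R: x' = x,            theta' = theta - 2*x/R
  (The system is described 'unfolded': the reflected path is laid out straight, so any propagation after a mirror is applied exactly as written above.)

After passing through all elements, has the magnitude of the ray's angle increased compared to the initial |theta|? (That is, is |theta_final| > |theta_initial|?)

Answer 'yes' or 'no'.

Initial: x=8.0000 theta=0.2000
After 1 (propagate distance d=22): x=12.4000 theta=0.2000
After 2 (thin lens f=39): x=12.4000 theta=-23/195 (≈-0.1179)
After 3 (propagate distance d=21): x=129/13 (≈9.9231) theta=-23/195 (≈-0.1179)
After 4 (thin lens f=41): x=129/13 (≈9.9231) theta=-2878/7995 (≈-0.3600)
After 5 (propagate distance d=6): x=20689/2665 (≈7.7632) theta=-2878/7995 (≈-0.3600)
After 6 (thin lens f=28): x=20689/2665 (≈7.7632) theta=-142651/223860 (≈-0.6372)
After 7 (propagate distance d=40): x=-992041/55965 (≈-17.7261) theta=-142651/223860 (≈-0.6372)
After 8 (thin lens f=24): x=-992041/55965 (≈-17.7261) theta=27227/268632 (≈0.1014)
After 9 (propagate distance d=25 (to screen)): x=-2915087/191880 (≈-15.1922) theta=27227/268632 (≈0.1014)
|theta_initial|=0.2000 |theta_final|=27227/268632 (≈0.1014) -> not increased

Answer: no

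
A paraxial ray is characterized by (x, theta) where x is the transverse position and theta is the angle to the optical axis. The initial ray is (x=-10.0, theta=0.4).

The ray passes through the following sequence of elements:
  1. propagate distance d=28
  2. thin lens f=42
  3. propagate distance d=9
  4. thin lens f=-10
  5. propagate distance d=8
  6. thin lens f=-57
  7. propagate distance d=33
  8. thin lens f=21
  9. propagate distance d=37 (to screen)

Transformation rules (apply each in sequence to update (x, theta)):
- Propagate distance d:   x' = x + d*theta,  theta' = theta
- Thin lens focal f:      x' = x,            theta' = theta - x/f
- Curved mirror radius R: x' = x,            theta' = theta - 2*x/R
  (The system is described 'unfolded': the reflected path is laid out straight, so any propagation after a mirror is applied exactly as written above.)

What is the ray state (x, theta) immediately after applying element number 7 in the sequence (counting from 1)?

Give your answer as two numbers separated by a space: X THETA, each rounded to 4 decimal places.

Initial: x=-10.0000 theta=0.4000
After 1 (propagate distance d=28): x=1.2000 theta=0.4000
After 2 (thin lens f=42): x=1.2000 theta=13/35 (≈0.3714)
After 3 (propagate distance d=9): x=159/35 (≈4.5429) theta=13/35 (≈0.3714)
After 4 (thin lens f=-10): x=159/35 (≈4.5429) theta=289/350 (≈0.8257)
After 5 (propagate distance d=8): x=1951/175 (≈11.1486) theta=289/350 (≈0.8257)
After 6 (thin lens f=-57): x=1951/175 (≈11.1486) theta=815/798 (≈1.0213)
After 7 (propagate distance d=33): x=42609/950 (≈44.8516) theta=815/798 (≈1.0213)
Rounded to 4 decimal places: x = 44.8516, theta = 1.0213

Answer: 44.8516 1.0213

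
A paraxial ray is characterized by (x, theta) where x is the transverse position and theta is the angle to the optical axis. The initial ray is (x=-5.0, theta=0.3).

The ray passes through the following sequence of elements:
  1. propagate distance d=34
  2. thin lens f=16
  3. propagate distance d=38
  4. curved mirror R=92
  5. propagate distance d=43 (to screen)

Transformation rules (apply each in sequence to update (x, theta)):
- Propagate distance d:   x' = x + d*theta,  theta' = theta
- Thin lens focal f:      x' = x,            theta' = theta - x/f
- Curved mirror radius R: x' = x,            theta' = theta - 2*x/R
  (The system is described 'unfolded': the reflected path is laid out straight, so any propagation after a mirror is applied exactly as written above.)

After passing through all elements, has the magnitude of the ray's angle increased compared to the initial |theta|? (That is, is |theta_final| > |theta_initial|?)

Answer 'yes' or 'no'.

Initial: x=-5.0000 theta=0.3000
After 1 (propagate distance d=34): x=5.2000 theta=0.3000
After 2 (thin lens f=16): x=5.2000 theta=-0.0250
After 3 (propagate distance d=38): x=4.2500 theta=-0.0250
After 4 (curved mirror R=92): x=4.2500 theta=-27/230 (≈-0.1174)
After 5 (propagate distance d=43 (to screen)): x=-367/460 (≈-0.7978) theta=-27/230 (≈-0.1174)
|theta_initial|=0.3000 |theta_final|=27/230 (≈0.1174) -> not increased

Answer: no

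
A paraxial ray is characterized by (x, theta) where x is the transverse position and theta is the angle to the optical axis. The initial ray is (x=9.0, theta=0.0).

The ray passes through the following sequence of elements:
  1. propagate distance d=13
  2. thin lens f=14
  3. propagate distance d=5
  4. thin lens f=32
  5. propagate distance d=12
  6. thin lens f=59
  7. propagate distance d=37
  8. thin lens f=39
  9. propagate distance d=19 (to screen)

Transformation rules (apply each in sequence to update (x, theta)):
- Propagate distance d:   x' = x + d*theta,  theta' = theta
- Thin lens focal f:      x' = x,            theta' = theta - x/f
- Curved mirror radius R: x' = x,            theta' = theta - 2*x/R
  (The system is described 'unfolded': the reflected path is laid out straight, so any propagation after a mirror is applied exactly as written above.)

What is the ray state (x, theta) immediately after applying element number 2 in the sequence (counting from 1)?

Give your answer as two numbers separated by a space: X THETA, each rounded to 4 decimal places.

Answer: 9.0000 -0.6429

Derivation:
Initial: x=9.0000 theta=0.0000
After 1 (propagate distance d=13): x=9.0000 theta=0.0000
After 2 (thin lens f=14): x=9.0000 theta=-9/14 (≈-0.6429)
Rounded to 4 decimal places: x = 9.0000, theta = -0.6429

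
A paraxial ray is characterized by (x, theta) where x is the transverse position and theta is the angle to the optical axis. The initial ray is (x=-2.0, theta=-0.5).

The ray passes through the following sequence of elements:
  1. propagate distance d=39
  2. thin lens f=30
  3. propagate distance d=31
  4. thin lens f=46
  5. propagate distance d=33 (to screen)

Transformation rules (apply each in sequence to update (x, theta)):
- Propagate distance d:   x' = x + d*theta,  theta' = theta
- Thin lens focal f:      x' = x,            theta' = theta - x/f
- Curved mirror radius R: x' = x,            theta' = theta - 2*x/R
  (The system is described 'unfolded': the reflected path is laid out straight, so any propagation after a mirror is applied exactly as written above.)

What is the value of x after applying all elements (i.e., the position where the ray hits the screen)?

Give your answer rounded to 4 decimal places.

Initial: x=-2.0000 theta=-0.5000
After 1 (propagate distance d=39): x=-21.5000 theta=-0.5000
After 2 (thin lens f=30): x=-21.5000 theta=13/60 (≈0.2167)
After 3 (propagate distance d=31): x=-887/60 (≈-14.7833) theta=13/60 (≈0.2167)
After 4 (thin lens f=46): x=-887/60 (≈-14.7833) theta=99/184 (≈0.5380)
After 5 (propagate distance d=33 (to screen)): x=8203/2760 (≈2.9721) theta=99/184 (≈0.5380)
Rounded to 4 decimal places: x = 2.9721

Answer: 2.9721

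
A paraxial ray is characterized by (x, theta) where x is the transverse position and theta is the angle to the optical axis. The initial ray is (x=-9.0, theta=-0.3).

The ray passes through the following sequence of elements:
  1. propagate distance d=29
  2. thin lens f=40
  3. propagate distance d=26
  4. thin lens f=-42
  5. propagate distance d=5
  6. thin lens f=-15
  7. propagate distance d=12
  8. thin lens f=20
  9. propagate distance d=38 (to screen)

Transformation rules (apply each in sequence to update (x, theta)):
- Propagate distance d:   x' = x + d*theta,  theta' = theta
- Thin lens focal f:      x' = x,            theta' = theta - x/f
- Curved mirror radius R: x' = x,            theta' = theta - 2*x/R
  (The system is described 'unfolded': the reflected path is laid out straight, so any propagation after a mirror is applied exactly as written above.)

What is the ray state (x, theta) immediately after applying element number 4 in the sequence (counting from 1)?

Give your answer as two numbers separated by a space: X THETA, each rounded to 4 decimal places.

Initial: x=-9.0000 theta=-0.3000
After 1 (propagate distance d=29): x=-17.7000 theta=-0.3000
After 2 (thin lens f=40): x=-17.7000 theta=0.1425
After 3 (propagate distance d=26): x=-13.9950 theta=0.1425
After 4 (thin lens f=-42): x=-13.9950 theta=-267/1400 (≈-0.1907)
Rounded to 4 decimal places: x = -13.9950, theta = -0.1907

Answer: -13.9950 -0.1907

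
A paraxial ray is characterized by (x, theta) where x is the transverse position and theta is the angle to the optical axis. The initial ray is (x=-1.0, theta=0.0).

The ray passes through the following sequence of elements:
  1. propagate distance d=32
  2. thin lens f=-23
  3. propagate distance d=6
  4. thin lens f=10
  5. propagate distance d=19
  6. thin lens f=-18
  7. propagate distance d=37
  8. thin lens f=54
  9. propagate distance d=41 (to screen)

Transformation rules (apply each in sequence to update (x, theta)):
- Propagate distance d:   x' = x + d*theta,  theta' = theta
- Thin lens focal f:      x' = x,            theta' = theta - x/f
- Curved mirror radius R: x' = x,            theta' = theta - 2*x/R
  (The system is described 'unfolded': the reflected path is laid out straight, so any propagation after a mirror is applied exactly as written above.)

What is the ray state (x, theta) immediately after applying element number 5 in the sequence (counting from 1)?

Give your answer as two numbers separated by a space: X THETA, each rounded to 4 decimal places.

Answer: 0.3087 0.0826

Derivation:
Initial: x=-1.0000 theta=0.0000
After 1 (propagate distance d=32): x=-1.0000 theta=0.0000
After 2 (thin lens f=-23): x=-1.0000 theta=-1/23 (≈-0.0435)
After 3 (propagate distance d=6): x=-29/23 (≈-1.2609) theta=-1/23 (≈-0.0435)
After 4 (thin lens f=10): x=-29/23 (≈-1.2609) theta=19/230 (≈0.0826)
After 5 (propagate distance d=19): x=71/230 (≈0.3087) theta=19/230 (≈0.0826)
Rounded to 4 decimal places: x = 0.3087, theta = 0.0826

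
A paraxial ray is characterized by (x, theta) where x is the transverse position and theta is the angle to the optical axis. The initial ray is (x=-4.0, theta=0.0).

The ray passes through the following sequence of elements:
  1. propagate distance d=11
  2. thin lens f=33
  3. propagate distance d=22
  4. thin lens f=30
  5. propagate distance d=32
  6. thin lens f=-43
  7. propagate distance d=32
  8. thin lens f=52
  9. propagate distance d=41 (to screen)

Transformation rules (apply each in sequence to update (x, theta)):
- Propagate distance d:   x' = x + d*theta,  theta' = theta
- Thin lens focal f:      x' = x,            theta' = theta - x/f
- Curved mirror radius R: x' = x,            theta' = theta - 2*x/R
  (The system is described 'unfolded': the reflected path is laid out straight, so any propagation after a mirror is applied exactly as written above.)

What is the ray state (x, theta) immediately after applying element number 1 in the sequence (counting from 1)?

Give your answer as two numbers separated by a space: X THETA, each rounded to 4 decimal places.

Answer: -4.0000 0.0000

Derivation:
Initial: x=-4.0000 theta=0.0000
After 1 (propagate distance d=11): x=-4.0000 theta=0.0000
Rounded to 4 decimal places: x = -4.0000, theta = 0.0000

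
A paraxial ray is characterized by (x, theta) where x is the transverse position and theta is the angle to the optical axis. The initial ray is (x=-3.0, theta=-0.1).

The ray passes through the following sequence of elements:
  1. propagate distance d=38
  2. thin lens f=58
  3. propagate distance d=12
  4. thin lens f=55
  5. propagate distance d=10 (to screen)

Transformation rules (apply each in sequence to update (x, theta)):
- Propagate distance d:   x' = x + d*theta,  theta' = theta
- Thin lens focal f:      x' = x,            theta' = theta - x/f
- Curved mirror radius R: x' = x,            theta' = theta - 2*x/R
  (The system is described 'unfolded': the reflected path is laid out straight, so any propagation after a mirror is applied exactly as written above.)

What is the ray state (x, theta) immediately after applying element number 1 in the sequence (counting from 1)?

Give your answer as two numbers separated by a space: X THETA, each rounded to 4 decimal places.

Answer: -6.8000 -0.1000

Derivation:
Initial: x=-3.0000 theta=-0.1000
After 1 (propagate distance d=38): x=-6.8000 theta=-0.1000
Rounded to 4 decimal places: x = -6.8000, theta = -0.1000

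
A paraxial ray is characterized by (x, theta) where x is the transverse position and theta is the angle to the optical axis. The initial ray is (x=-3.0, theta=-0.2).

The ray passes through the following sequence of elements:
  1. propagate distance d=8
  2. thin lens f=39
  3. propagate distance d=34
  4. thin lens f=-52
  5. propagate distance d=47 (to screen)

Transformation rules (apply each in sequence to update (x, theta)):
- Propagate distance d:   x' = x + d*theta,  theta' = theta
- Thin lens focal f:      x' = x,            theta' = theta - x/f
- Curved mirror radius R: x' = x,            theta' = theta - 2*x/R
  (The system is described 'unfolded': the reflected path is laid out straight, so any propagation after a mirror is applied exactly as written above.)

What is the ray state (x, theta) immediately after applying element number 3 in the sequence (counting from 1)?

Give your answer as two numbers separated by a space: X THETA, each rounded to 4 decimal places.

Answer: -7.3897 -0.0821

Derivation:
Initial: x=-3.0000 theta=-0.2000
After 1 (propagate distance d=8): x=-4.6000 theta=-0.2000
After 2 (thin lens f=39): x=-4.6000 theta=-16/195 (≈-0.0821)
After 3 (propagate distance d=34): x=-1441/195 (≈-7.3897) theta=-16/195 (≈-0.0821)
Rounded to 4 decimal places: x = -7.3897, theta = -0.0821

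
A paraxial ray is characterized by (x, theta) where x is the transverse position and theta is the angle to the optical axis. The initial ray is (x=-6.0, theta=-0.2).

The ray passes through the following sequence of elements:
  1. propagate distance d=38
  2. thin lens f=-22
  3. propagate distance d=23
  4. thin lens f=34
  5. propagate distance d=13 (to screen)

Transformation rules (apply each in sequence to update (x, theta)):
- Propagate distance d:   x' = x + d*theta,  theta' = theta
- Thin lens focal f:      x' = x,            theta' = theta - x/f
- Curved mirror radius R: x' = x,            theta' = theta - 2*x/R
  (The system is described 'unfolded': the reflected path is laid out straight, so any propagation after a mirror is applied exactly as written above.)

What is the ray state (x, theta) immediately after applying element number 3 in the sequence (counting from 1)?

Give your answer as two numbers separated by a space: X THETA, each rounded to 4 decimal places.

Initial: x=-6.0000 theta=-0.2000
After 1 (propagate distance d=38): x=-13.6000 theta=-0.2000
After 2 (thin lens f=-22): x=-13.6000 theta=-9/11 (≈-0.8182)
After 3 (propagate distance d=23): x=-1783/55 (≈-32.4182) theta=-9/11 (≈-0.8182)
Rounded to 4 decimal places: x = -32.4182, theta = -0.8182

Answer: -32.4182 -0.8182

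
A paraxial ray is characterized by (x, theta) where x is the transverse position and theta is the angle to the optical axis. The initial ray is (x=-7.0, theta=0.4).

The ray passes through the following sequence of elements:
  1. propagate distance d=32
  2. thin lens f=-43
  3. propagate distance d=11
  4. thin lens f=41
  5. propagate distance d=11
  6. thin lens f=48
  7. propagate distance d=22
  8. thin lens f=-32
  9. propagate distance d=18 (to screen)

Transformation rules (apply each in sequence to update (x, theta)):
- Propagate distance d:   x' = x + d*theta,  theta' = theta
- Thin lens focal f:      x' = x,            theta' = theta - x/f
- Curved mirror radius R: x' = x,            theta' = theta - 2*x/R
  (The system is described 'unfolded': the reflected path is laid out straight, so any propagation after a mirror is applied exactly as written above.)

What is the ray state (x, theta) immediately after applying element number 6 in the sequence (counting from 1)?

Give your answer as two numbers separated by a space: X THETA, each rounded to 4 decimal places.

Initial: x=-7.0000 theta=0.4000
After 1 (propagate distance d=32): x=5.8000 theta=0.4000
After 2 (thin lens f=-43): x=5.8000 theta=23/43 (≈0.5349)
After 3 (propagate distance d=11): x=2512/215 (≈11.6837) theta=23/43 (≈0.5349)
After 4 (thin lens f=41): x=2512/215 (≈11.6837) theta=2203/8815 (≈0.2499)
After 5 (propagate distance d=11): x=25445/1763 (≈14.4328) theta=2203/8815 (≈0.2499)
After 6 (thin lens f=48): x=25445/1763 (≈14.4328) theta=-21481/423120 (≈-0.0508)
Rounded to 4 decimal places: x = 14.4328, theta = -0.0508

Answer: 14.4328 -0.0508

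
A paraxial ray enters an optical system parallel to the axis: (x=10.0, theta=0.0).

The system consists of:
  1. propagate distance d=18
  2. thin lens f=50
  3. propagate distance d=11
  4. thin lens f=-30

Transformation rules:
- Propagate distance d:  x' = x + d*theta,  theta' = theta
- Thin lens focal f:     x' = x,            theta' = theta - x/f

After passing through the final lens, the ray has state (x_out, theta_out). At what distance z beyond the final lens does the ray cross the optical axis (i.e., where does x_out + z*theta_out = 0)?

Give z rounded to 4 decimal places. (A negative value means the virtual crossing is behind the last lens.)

Answer: -130.0000

Derivation:
Initial: x=10.0000 theta=0.0000
After 1 (propagate distance d=18): x=10.0000 theta=0.0000
After 2 (thin lens f=50): x=10.0000 theta=-0.2000
After 3 (propagate distance d=11): x=7.8000 theta=-0.2000
After 4 (thin lens f=-30): x=7.8000 theta=0.0600
z_focus = -x_out/theta_out = -(7.8000)/(0.0600) = -130.0000
Rounded to 4 decimal places: z = -130.0000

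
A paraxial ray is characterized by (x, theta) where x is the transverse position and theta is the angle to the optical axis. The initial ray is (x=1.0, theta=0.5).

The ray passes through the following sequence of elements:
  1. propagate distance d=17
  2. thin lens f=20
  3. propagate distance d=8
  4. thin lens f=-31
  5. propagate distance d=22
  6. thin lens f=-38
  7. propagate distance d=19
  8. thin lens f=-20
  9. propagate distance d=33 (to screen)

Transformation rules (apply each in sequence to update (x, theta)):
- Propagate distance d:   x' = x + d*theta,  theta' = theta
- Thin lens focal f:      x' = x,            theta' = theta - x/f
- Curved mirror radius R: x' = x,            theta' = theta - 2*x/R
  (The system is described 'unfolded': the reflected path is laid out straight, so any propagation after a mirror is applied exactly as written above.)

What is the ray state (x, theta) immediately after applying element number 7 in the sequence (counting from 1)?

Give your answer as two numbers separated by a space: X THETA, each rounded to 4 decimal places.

Answer: 32.1210 0.7888

Derivation:
Initial: x=1.0000 theta=0.5000
After 1 (propagate distance d=17): x=9.5000 theta=0.5000
After 2 (thin lens f=20): x=9.5000 theta=0.0250
After 3 (propagate distance d=8): x=9.7000 theta=0.0250
After 4 (thin lens f=-31): x=9.7000 theta=419/1240 (≈0.3379)
After 5 (propagate distance d=22): x=10623/620 (≈17.1339) theta=419/1240 (≈0.3379)
After 6 (thin lens f=-38): x=10623/620 (≈17.1339) theta=2323/2945 (≈0.7888)
After 7 (propagate distance d=19): x=3983/124 (≈32.1210) theta=2323/2945 (≈0.7888)
Rounded to 4 decimal places: x = 32.1210, theta = 0.7888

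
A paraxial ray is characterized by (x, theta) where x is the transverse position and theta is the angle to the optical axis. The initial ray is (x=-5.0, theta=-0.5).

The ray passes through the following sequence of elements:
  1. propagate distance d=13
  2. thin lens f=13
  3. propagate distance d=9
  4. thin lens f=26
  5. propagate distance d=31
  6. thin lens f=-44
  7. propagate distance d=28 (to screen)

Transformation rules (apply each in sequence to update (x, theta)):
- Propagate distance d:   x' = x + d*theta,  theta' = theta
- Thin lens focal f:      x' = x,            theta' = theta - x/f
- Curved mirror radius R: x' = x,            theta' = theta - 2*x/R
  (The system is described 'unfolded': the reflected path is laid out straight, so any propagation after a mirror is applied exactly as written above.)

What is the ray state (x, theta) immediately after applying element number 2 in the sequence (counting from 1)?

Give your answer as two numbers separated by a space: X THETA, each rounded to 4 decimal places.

Answer: -11.5000 0.3846

Derivation:
Initial: x=-5.0000 theta=-0.5000
After 1 (propagate distance d=13): x=-11.5000 theta=-0.5000
After 2 (thin lens f=13): x=-11.5000 theta=5/13 (≈0.3846)
Rounded to 4 decimal places: x = -11.5000, theta = 0.3846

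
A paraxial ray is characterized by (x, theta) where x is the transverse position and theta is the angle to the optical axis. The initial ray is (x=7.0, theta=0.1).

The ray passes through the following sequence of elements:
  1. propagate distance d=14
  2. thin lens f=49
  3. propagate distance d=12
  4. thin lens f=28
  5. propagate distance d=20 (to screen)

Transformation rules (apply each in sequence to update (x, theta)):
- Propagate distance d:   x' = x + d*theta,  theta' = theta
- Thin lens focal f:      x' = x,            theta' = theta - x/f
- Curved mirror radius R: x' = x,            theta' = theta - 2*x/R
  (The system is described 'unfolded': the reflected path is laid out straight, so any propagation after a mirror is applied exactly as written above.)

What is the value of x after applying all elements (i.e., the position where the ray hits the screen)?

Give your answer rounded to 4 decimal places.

Initial: x=7.0000 theta=0.1000
After 1 (propagate distance d=14): x=8.4000 theta=0.1000
After 2 (thin lens f=49): x=8.4000 theta=-1/14 (≈-0.0714)
After 3 (propagate distance d=12): x=264/35 (≈7.5429) theta=-1/14 (≈-0.0714)
After 4 (thin lens f=28): x=264/35 (≈7.5429) theta=-167/490 (≈-0.3408)
After 5 (propagate distance d=20 (to screen)): x=178/245 (≈0.7265) theta=-167/490 (≈-0.3408)
Rounded to 4 decimal places: x = 0.7265

Answer: 0.7265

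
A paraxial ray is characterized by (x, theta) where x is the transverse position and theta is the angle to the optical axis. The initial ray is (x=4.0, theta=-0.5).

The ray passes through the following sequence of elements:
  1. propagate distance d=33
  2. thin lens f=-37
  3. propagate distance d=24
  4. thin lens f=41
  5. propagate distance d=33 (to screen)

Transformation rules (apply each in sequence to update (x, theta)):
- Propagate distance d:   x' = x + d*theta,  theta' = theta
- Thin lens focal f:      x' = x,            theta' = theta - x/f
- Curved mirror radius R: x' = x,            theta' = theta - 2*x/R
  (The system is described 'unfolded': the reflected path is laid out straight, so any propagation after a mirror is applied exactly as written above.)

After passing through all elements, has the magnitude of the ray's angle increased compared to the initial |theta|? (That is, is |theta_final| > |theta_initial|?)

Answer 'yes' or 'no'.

Answer: no

Derivation:
Initial: x=4.0000 theta=-0.5000
After 1 (propagate distance d=33): x=-12.5000 theta=-0.5000
After 2 (thin lens f=-37): x=-12.5000 theta=-31/37 (≈-0.8378)
After 3 (propagate distance d=24): x=-2413/74 (≈-32.6081) theta=-31/37 (≈-0.8378)
After 4 (thin lens f=41): x=-2413/74 (≈-32.6081) theta=-129/3034 (≈-0.0425)
After 5 (propagate distance d=33 (to screen)): x=-51595/1517 (≈-34.0112) theta=-129/3034 (≈-0.0425)
|theta_initial|=0.5000 |theta_final|=129/3034 (≈0.0425) -> not increased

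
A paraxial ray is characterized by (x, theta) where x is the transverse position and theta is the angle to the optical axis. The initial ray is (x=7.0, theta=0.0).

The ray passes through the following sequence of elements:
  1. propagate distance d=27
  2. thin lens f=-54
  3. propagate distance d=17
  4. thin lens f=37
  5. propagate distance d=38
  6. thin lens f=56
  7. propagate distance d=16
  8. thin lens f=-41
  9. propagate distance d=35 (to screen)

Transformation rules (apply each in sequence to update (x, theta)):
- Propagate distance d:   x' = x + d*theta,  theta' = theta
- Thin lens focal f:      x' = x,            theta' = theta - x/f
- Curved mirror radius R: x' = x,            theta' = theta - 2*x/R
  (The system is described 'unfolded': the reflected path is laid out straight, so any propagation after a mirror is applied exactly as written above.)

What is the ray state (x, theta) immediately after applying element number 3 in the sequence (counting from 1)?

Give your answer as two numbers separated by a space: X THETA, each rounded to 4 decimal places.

Answer: 9.2037 0.1296

Derivation:
Initial: x=7.0000 theta=0.0000
After 1 (propagate distance d=27): x=7.0000 theta=0.0000
After 2 (thin lens f=-54): x=7.0000 theta=7/54 (≈0.1296)
After 3 (propagate distance d=17): x=497/54 (≈9.2037) theta=7/54 (≈0.1296)
Rounded to 4 decimal places: x = 9.2037, theta = 0.1296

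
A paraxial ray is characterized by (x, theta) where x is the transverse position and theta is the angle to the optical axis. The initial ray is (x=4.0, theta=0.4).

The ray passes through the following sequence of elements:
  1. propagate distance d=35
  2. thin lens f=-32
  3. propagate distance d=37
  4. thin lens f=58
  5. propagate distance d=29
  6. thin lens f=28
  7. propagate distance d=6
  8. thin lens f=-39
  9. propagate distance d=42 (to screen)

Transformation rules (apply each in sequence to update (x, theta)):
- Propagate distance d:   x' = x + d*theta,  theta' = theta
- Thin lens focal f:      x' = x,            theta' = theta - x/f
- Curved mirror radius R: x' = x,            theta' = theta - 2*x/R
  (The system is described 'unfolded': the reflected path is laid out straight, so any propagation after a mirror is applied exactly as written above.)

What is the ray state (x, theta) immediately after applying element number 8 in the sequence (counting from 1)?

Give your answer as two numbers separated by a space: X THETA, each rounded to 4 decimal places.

Initial: x=4.0000 theta=0.4000
After 1 (propagate distance d=35): x=18.0000 theta=0.4000
After 2 (thin lens f=-32): x=18.0000 theta=0.9625
After 3 (propagate distance d=37): x=53.6125 theta=0.9625
After 4 (thin lens f=58): x=53.6125 theta=177/4640 (≈0.0381)
After 5 (propagate distance d=29): x=1751/32 (≈54.7188) theta=177/4640 (≈0.0381)
After 6 (thin lens f=28): x=1751/32 (≈54.7188) theta=-248939/129920 (≈-1.9161)
After 7 (propagate distance d=6): x=2807713/64960 (≈43.2222) theta=-248939/129920 (≈-1.9161)
After 8 (thin lens f=-39): x=2807713/64960 (≈43.2222) theta=-818639/1013376 (≈-0.8078)
Rounded to 4 decimal places: x = 43.2222, theta = -0.8078

Answer: 43.2222 -0.8078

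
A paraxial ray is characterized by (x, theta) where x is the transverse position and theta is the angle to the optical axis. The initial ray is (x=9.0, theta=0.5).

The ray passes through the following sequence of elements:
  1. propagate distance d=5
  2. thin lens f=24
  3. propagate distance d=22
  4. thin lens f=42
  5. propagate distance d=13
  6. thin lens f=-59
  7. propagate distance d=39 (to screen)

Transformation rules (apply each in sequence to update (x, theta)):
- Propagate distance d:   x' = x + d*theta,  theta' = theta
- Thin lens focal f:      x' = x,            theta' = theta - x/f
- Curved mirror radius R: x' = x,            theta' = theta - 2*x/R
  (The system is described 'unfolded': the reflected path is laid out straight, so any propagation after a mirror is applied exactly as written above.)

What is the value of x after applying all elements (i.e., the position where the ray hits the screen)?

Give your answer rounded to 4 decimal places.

Answer: 3.8731

Derivation:
Initial: x=9.0000 theta=0.5000
After 1 (propagate distance d=5): x=11.5000 theta=0.5000
After 2 (thin lens f=24): x=11.5000 theta=1/48 (≈0.0208)
After 3 (propagate distance d=22): x=287/24 (≈11.9583) theta=1/48 (≈0.0208)
After 4 (thin lens f=42): x=287/24 (≈11.9583) theta=-19/72 (≈-0.2639)
After 5 (propagate distance d=13): x=307/36 (≈8.5278) theta=-19/72 (≈-0.2639)
After 6 (thin lens f=-59): x=307/36 (≈8.5278) theta=-169/1416 (≈-0.1194)
After 7 (propagate distance d=39 (to screen)): x=16453/4248 (≈3.8731) theta=-169/1416 (≈-0.1194)
Rounded to 4 decimal places: x = 3.8731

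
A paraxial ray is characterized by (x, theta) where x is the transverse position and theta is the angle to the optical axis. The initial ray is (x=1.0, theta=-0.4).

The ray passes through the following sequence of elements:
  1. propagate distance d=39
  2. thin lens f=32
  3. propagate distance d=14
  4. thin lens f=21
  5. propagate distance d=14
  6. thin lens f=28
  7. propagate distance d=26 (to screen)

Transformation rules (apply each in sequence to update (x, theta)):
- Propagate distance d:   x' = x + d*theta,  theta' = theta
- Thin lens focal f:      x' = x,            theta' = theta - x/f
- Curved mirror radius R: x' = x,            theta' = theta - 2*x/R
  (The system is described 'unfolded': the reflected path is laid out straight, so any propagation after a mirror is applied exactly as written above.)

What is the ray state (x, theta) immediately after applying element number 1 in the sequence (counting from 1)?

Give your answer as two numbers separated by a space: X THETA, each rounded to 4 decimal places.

Answer: -14.6000 -0.4000

Derivation:
Initial: x=1.0000 theta=-0.4000
After 1 (propagate distance d=39): x=-14.6000 theta=-0.4000
Rounded to 4 decimal places: x = -14.6000, theta = -0.4000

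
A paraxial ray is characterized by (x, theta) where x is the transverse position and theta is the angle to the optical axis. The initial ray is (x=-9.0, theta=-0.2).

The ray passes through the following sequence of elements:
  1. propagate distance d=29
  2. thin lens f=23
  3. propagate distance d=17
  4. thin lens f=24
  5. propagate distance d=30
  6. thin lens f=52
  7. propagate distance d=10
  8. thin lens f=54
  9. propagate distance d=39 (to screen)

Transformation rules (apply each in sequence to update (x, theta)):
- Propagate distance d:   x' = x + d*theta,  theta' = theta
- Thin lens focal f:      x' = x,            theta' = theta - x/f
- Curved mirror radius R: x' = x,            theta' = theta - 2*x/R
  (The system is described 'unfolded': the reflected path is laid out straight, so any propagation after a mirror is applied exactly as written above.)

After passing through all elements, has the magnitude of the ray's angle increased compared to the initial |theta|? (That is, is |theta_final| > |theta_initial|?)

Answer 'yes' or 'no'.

Initial: x=-9.0000 theta=-0.2000
After 1 (propagate distance d=29): x=-14.8000 theta=-0.2000
After 2 (thin lens f=23): x=-14.8000 theta=51/115 (≈0.4435)
After 3 (propagate distance d=17): x=-167/23 (≈-7.2609) theta=51/115 (≈0.4435)
After 4 (thin lens f=24): x=-167/23 (≈-7.2609) theta=2059/2760 (≈0.7460)
After 5 (propagate distance d=30): x=1391/92 (≈15.1196) theta=2059/2760 (≈0.7460)
After 6 (thin lens f=52): x=1391/92 (≈15.1196) theta=2513/5520 (≈0.4553)
After 7 (propagate distance d=10): x=10859/552 (≈19.6721) theta=2513/5520 (≈0.4553)
After 8 (thin lens f=54): x=10859/552 (≈19.6721) theta=3389/37260 (≈0.0910)
After 9 (propagate distance d=39 (to screen)): x=576769/24840 (≈23.2194) theta=3389/37260 (≈0.0910)
|theta_initial|=0.2000 |theta_final|=3389/37260 (≈0.0910) -> not increased

Answer: no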